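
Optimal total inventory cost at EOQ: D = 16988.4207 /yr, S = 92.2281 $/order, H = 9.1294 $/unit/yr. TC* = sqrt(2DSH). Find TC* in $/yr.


2*D*S*H = 28608066.1036
TC* = sqrt(28608066.1036) = 5348.6509

5348.6509 $/yr


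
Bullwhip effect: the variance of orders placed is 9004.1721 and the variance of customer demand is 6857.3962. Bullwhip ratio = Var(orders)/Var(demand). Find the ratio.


BW = 9004.1721 / 6857.3962 = 1.3131

1.3131


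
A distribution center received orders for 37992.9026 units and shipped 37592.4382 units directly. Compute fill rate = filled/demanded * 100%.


FR = 37592.4382 / 37992.9026 * 100 = 98.9459

98.9459%


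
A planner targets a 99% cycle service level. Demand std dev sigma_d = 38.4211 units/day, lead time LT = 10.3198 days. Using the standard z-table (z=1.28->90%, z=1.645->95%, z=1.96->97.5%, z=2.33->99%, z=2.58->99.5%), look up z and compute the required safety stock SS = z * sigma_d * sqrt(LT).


From the table, SL = 99% corresponds to z = 2.33
sqrt(LT) = sqrt(10.3198) = 3.2124
SS = 2.33 * 38.4211 * 3.2124 = 287.5818

287.5818 units


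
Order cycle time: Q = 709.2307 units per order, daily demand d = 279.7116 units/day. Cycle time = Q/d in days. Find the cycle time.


Cycle = 709.2307 / 279.7116 = 2.5356

2.5356 days


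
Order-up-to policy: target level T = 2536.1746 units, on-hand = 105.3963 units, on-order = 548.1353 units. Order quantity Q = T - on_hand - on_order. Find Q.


Inventory position = OH + OO = 105.3963 + 548.1353 = 653.5316
Q = 2536.1746 - 653.5316 = 1882.6430

1882.6430 units


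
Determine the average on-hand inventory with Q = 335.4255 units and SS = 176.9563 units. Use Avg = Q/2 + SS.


Q/2 = 167.7127
Avg = 167.7127 + 176.9563 = 344.6690

344.6690 units


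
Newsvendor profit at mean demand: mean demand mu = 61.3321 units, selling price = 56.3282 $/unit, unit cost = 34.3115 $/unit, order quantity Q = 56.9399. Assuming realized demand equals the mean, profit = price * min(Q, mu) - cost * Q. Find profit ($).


Sales at mu = min(56.9399, 61.3321) = 56.9399
Revenue = 56.3282 * 56.9399 = 3207.3221
Total cost = 34.3115 * 56.9399 = 1953.6934
Profit = 3207.3221 - 1953.6934 = 1253.6287

1253.6287 $


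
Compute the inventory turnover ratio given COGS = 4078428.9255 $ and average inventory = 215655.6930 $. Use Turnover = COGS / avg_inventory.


Turnover = 4078428.9255 / 215655.6930 = 18.9118

18.9118


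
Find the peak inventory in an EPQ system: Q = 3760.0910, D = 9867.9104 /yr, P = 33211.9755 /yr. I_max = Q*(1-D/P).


D/P = 0.2971
1 - D/P = 0.7029
I_max = 3760.0910 * 0.7029 = 2642.8964

2642.8964 units


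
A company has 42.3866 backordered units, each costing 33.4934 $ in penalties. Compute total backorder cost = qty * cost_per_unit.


Total = 42.3866 * 33.4934 = 1419.6713

1419.6713 $


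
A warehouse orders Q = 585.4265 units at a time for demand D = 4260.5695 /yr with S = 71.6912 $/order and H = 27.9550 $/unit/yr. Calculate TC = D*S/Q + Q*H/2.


Ordering cost = D*S/Q = 521.7484
Holding cost = Q*H/2 = 8182.7989
TC = 521.7484 + 8182.7989 = 8704.5473

8704.5473 $/yr


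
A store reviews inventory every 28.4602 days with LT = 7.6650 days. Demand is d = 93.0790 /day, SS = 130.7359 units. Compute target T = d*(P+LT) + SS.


P + LT = 36.1252
d*(P+LT) = 93.0790 * 36.1252 = 3362.4975
T = 3362.4975 + 130.7359 = 3493.2334

3493.2334 units


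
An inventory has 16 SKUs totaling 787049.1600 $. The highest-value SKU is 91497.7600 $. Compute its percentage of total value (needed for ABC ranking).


Top item = 91497.7600
Total = 787049.1600
Percentage = 91497.7600 / 787049.1600 * 100 = 11.6254

11.6254%


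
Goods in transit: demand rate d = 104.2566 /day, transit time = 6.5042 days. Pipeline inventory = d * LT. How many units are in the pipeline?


Pipeline = 104.2566 * 6.5042 = 678.1058

678.1058 units


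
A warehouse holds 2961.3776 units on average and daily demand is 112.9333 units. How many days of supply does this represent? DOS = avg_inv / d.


DOS = 2961.3776 / 112.9333 = 26.2224

26.2224 days


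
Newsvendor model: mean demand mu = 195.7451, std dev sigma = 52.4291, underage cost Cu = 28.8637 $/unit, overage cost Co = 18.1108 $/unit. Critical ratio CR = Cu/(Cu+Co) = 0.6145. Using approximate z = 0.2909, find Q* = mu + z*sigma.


CR = Cu/(Cu+Co) = 28.8637/(28.8637+18.1108) = 0.6145
z = 0.2909
Q* = 195.7451 + 0.2909 * 52.4291 = 210.9967

210.9967 units


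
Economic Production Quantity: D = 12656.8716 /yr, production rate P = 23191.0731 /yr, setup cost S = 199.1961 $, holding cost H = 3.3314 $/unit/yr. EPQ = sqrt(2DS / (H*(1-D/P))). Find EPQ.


1 - D/P = 1 - 0.5458 = 0.4542
H*(1-D/P) = 1.5132
2DS = 5042398.9218
EPQ = sqrt(3332189.1299) = 1825.4285

1825.4285 units


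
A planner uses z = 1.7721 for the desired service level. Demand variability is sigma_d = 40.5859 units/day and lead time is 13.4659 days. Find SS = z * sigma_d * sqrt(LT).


sqrt(LT) = sqrt(13.4659) = 3.6696
SS = 1.7721 * 40.5859 * 3.6696 = 263.9253

263.9253 units


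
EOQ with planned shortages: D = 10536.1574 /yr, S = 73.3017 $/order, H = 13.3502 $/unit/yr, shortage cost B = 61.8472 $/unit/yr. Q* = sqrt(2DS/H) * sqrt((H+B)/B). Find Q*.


sqrt(2DS/H) = 340.1490
sqrt((H+B)/B) = 1.1027
Q* = 340.1490 * 1.1027 = 375.0686

375.0686 units


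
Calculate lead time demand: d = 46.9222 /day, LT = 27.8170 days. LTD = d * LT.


LTD = 46.9222 * 27.8170 = 1305.2348

1305.2348 units


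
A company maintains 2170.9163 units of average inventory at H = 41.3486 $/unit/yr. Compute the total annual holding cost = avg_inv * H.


Cost = 2170.9163 * 41.3486 = 89764.3497

89764.3497 $/yr


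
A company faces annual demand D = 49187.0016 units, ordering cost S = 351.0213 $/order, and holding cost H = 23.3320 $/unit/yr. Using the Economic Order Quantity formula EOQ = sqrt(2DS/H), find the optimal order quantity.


2*D*S = 2 * 49187.0016 * 351.0213 = 34531370.4895
2*D*S/H = 1480000.4496
EOQ = sqrt(1480000.4496) = 1216.5527

1216.5527 units


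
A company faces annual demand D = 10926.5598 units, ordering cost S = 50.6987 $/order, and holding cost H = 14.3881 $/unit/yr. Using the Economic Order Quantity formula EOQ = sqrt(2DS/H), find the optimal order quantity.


2*D*S = 2 * 10926.5598 * 50.6987 = 1107924.7547
2*D*S/H = 77002.8534
EOQ = sqrt(77002.8534) = 277.4939

277.4939 units


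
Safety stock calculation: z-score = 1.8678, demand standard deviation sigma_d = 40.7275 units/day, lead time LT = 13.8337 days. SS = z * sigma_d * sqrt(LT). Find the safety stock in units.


sqrt(LT) = sqrt(13.8337) = 3.7194
SS = 1.8678 * 40.7275 * 3.7194 = 282.9354

282.9354 units


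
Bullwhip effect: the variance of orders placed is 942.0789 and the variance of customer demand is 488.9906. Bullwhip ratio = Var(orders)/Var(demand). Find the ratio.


BW = 942.0789 / 488.9906 = 1.9266

1.9266


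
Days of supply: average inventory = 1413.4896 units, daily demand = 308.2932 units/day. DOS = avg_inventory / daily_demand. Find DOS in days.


DOS = 1413.4896 / 308.2932 = 4.5849

4.5849 days


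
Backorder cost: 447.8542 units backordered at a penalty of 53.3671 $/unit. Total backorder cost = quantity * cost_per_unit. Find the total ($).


Total = 447.8542 * 53.3671 = 23900.6799

23900.6799 $


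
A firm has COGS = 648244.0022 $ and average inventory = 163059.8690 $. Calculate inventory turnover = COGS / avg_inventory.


Turnover = 648244.0022 / 163059.8690 = 3.9755

3.9755


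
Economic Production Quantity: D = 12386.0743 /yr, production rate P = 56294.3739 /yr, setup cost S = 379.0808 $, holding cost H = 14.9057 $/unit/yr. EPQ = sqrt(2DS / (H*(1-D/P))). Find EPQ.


1 - D/P = 1 - 0.2200 = 0.7800
H*(1-D/P) = 11.6261
2DS = 9390645.9090
EPQ = sqrt(807721.1656) = 898.7331

898.7331 units


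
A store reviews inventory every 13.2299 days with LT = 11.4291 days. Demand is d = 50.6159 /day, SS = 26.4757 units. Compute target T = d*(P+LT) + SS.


P + LT = 24.6590
d*(P+LT) = 50.6159 * 24.6590 = 1248.1375
T = 1248.1375 + 26.4757 = 1274.6132

1274.6132 units


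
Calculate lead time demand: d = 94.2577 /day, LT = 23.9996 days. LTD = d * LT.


LTD = 94.2577 * 23.9996 = 2262.1471

2262.1471 units


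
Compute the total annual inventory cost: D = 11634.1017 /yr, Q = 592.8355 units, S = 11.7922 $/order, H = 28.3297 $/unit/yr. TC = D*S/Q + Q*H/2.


Ordering cost = D*S/Q = 231.4161
Holding cost = Q*H/2 = 8397.4259
TC = 231.4161 + 8397.4259 = 8628.8420

8628.8420 $/yr


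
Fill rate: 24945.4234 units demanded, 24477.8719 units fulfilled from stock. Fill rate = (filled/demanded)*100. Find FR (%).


FR = 24477.8719 / 24945.4234 * 100 = 98.1257

98.1257%


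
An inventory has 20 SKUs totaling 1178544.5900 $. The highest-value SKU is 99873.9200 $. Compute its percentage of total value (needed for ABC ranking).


Top item = 99873.9200
Total = 1178544.5900
Percentage = 99873.9200 / 1178544.5900 * 100 = 8.4743

8.4743%


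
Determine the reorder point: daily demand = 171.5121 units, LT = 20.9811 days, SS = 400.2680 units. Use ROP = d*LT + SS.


d*LT = 171.5121 * 20.9811 = 3598.5125
ROP = 3598.5125 + 400.2680 = 3998.7805

3998.7805 units


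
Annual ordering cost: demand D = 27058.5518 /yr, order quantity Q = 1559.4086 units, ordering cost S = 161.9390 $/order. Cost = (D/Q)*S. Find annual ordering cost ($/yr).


Number of orders = D/Q = 17.3518
Cost = 17.3518 * 161.9390 = 2809.9337

2809.9337 $/yr


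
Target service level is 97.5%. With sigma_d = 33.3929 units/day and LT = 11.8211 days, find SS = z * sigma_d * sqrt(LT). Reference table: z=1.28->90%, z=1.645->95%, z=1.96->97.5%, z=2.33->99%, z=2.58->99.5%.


From the table, SL = 97.5% corresponds to z = 1.96
sqrt(LT) = sqrt(11.8211) = 3.4382
SS = 1.96 * 33.3929 * 3.4382 = 225.0293

225.0293 units


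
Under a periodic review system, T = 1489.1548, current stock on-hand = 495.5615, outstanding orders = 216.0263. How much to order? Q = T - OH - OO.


Inventory position = OH + OO = 495.5615 + 216.0263 = 711.5878
Q = 1489.1548 - 711.5878 = 777.5670

777.5670 units


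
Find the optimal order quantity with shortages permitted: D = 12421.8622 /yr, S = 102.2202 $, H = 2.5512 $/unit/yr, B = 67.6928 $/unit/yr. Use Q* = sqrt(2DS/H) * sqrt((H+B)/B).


sqrt(2DS/H) = 997.7103
sqrt((H+B)/B) = 1.0187
Q* = 997.7103 * 1.0187 = 1016.3372

1016.3372 units


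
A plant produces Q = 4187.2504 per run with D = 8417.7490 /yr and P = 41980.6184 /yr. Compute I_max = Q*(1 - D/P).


D/P = 0.2005
1 - D/P = 0.7995
I_max = 4187.2504 * 0.7995 = 3347.6434

3347.6434 units


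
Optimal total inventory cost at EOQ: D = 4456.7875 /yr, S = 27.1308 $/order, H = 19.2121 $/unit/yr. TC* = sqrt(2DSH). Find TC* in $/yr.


2*D*S*H = 4646108.6480
TC* = sqrt(4646108.6480) = 2155.4834

2155.4834 $/yr


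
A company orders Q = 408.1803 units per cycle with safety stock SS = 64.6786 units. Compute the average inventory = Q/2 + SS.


Q/2 = 204.0901
Avg = 204.0901 + 64.6786 = 268.7688

268.7688 units


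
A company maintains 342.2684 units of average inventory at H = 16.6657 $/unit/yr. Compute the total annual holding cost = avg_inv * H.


Cost = 342.2684 * 16.6657 = 5704.1425

5704.1425 $/yr


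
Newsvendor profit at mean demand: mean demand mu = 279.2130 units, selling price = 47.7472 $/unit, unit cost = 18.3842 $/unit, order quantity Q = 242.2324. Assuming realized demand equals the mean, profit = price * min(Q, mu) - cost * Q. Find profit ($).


Sales at mu = min(242.2324, 279.2130) = 242.2324
Revenue = 47.7472 * 242.2324 = 11565.9188
Total cost = 18.3842 * 242.2324 = 4453.2489
Profit = 11565.9188 - 4453.2489 = 7112.6700

7112.6700 $


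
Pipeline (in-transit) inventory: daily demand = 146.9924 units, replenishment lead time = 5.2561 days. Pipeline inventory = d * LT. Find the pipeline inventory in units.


Pipeline = 146.9924 * 5.2561 = 772.6068

772.6068 units


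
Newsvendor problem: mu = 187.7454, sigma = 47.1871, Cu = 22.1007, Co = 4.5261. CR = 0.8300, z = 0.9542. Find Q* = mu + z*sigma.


CR = Cu/(Cu+Co) = 22.1007/(22.1007+4.5261) = 0.8300
z = 0.9542
Q* = 187.7454 + 0.9542 * 47.1871 = 232.7713

232.7713 units


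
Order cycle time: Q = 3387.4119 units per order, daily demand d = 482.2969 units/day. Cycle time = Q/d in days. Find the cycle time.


Cycle = 3387.4119 / 482.2969 = 7.0235

7.0235 days


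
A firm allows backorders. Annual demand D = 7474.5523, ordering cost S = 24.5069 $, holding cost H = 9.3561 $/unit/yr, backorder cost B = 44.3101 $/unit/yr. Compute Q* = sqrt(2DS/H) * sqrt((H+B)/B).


sqrt(2DS/H) = 197.8811
sqrt((H+B)/B) = 1.1005
Q* = 197.8811 * 1.1005 = 217.7727

217.7727 units


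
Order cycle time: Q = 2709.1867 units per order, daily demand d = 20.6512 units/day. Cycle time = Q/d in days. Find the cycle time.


Cycle = 2709.1867 / 20.6512 = 131.1879

131.1879 days


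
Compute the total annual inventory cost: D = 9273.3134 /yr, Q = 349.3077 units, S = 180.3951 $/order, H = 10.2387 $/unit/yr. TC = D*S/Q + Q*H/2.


Ordering cost = D*S/Q = 4789.0736
Holding cost = Q*H/2 = 1788.2284
TC = 4789.0736 + 1788.2284 = 6577.3020

6577.3020 $/yr


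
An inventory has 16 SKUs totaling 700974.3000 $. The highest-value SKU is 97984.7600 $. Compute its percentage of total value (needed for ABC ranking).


Top item = 97984.7600
Total = 700974.3000
Percentage = 97984.7600 / 700974.3000 * 100 = 13.9784

13.9784%


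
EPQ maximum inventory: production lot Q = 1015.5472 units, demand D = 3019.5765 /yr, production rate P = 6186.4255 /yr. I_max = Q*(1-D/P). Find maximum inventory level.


D/P = 0.4881
1 - D/P = 0.5119
I_max = 1015.5472 * 0.5119 = 519.8615

519.8615 units


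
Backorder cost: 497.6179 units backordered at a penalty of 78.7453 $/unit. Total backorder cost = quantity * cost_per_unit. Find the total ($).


Total = 497.6179 * 78.7453 = 39185.0708

39185.0708 $


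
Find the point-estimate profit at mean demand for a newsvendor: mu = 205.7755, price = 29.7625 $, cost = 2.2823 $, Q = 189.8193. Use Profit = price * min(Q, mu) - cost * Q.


Sales at mu = min(189.8193, 205.7755) = 189.8193
Revenue = 29.7625 * 189.8193 = 5649.4969
Total cost = 2.2823 * 189.8193 = 433.2246
Profit = 5649.4969 - 433.2246 = 5216.2723

5216.2723 $


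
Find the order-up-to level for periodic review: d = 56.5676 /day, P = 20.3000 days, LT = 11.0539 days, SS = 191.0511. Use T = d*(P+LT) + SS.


P + LT = 31.3539
d*(P+LT) = 56.5676 * 31.3539 = 1773.6149
T = 1773.6149 + 191.0511 = 1964.6660

1964.6660 units


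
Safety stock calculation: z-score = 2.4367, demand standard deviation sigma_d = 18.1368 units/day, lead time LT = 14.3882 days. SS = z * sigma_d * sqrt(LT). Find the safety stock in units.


sqrt(LT) = sqrt(14.3882) = 3.7932
SS = 2.4367 * 18.1368 * 3.7932 = 167.6355

167.6355 units


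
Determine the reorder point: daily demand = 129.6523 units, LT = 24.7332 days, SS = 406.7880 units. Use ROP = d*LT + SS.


d*LT = 129.6523 * 24.7332 = 3206.7163
ROP = 3206.7163 + 406.7880 = 3613.5043

3613.5043 units


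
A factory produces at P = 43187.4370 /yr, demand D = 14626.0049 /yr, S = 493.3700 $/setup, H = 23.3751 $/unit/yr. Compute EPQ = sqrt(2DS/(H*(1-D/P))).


1 - D/P = 1 - 0.3387 = 0.6613
H*(1-D/P) = 15.4588
2DS = 14432064.0750
EPQ = sqrt(933581.8985) = 966.2204

966.2204 units


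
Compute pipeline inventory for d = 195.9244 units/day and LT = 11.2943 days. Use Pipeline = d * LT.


Pipeline = 195.9244 * 11.2943 = 2212.8290

2212.8290 units


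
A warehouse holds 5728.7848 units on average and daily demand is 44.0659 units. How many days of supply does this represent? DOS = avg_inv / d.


DOS = 5728.7848 / 44.0659 = 130.0049

130.0049 days


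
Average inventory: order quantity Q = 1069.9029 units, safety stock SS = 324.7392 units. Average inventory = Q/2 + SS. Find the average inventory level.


Q/2 = 534.9515
Avg = 534.9515 + 324.7392 = 859.6907

859.6907 units


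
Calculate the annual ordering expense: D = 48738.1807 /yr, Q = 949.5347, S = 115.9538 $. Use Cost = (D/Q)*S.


Number of orders = D/Q = 51.3285
Cost = 51.3285 * 115.9538 = 5951.7333

5951.7333 $/yr


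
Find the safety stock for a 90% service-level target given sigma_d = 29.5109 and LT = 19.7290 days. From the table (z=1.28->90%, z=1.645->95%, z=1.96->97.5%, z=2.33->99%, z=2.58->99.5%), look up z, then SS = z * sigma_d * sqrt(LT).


From the table, SL = 90% corresponds to z = 1.28
sqrt(LT) = sqrt(19.7290) = 4.4417
SS = 1.28 * 29.5109 * 4.4417 = 167.7818

167.7818 units


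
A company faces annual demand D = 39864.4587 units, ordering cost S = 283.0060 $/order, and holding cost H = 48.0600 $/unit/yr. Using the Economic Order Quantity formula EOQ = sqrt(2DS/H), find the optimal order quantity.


2*D*S = 2 * 39864.4587 * 283.0060 = 22563761.9977
2*D*S/H = 469491.5106
EOQ = sqrt(469491.5106) = 685.1945

685.1945 units


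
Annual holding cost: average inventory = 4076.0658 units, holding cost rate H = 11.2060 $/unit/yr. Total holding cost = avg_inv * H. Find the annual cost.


Cost = 4076.0658 * 11.2060 = 45676.3934

45676.3934 $/yr


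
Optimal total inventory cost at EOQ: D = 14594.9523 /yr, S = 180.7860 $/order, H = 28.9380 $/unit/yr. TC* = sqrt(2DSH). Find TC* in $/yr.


2*D*S*H = 152709474.8797
TC* = sqrt(152709474.8797) = 12357.5675

12357.5675 $/yr


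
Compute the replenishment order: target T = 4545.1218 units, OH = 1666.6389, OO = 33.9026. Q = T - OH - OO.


Inventory position = OH + OO = 1666.6389 + 33.9026 = 1700.5415
Q = 4545.1218 - 1700.5415 = 2844.5803

2844.5803 units


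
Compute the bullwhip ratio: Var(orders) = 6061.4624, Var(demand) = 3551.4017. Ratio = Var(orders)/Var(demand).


BW = 6061.4624 / 3551.4017 = 1.7068

1.7068


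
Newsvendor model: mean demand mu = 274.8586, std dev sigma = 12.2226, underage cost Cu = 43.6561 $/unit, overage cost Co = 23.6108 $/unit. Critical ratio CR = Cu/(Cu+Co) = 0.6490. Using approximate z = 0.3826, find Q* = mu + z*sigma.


CR = Cu/(Cu+Co) = 43.6561/(43.6561+23.6108) = 0.6490
z = 0.3826
Q* = 274.8586 + 0.3826 * 12.2226 = 279.5350

279.5350 units


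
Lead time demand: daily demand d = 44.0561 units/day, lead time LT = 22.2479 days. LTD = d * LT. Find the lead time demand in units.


LTD = 44.0561 * 22.2479 = 980.1557

980.1557 units


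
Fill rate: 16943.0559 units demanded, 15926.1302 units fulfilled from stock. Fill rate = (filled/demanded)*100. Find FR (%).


FR = 15926.1302 / 16943.0559 * 100 = 93.9980

93.9980%


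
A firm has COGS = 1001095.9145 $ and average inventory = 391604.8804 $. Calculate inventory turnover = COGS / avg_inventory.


Turnover = 1001095.9145 / 391604.8804 = 2.5564

2.5564


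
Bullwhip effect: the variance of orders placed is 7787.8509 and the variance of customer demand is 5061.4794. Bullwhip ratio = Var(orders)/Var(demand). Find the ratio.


BW = 7787.8509 / 5061.4794 = 1.5387

1.5387


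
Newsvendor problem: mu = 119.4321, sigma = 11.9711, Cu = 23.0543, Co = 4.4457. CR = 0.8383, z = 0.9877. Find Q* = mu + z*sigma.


CR = Cu/(Cu+Co) = 23.0543/(23.0543+4.4457) = 0.8383
z = 0.9877
Q* = 119.4321 + 0.9877 * 11.9711 = 131.2560

131.2560 units


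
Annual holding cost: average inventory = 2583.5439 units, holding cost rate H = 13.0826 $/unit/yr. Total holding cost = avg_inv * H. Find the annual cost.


Cost = 2583.5439 * 13.0826 = 33799.4714

33799.4714 $/yr


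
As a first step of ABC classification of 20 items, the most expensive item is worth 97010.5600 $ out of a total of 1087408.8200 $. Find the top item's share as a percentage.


Top item = 97010.5600
Total = 1087408.8200
Percentage = 97010.5600 / 1087408.8200 * 100 = 8.9213

8.9213%


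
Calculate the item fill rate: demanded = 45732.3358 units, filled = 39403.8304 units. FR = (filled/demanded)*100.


FR = 39403.8304 / 45732.3358 * 100 = 86.1619

86.1619%


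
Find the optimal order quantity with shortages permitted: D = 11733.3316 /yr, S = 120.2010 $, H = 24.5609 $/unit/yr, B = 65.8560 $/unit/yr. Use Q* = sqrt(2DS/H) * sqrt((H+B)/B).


sqrt(2DS/H) = 338.8891
sqrt((H+B)/B) = 1.1717
Q* = 338.8891 * 1.1717 = 397.0861

397.0861 units


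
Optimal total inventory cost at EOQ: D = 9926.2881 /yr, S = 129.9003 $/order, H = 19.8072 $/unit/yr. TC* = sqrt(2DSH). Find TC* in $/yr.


2*D*S*H = 51079908.7226
TC* = sqrt(51079908.7226) = 7147.0210

7147.0210 $/yr


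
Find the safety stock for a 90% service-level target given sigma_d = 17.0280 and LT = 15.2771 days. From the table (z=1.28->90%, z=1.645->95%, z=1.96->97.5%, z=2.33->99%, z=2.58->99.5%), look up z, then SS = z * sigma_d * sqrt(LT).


From the table, SL = 90% corresponds to z = 1.28
sqrt(LT) = sqrt(15.2771) = 3.9086
SS = 1.28 * 17.0280 * 3.9086 = 85.1911

85.1911 units


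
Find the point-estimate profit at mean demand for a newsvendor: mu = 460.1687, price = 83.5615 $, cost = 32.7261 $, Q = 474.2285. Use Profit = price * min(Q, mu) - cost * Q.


Sales at mu = min(474.2285, 460.1687) = 460.1687
Revenue = 83.5615 * 460.1687 = 38452.3868
Total cost = 32.7261 * 474.2285 = 15519.6493
Profit = 38452.3868 - 15519.6493 = 22932.7375

22932.7375 $


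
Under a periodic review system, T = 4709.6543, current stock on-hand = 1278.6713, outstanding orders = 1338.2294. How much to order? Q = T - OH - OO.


Inventory position = OH + OO = 1278.6713 + 1338.2294 = 2616.9007
Q = 4709.6543 - 2616.9007 = 2092.7536

2092.7536 units


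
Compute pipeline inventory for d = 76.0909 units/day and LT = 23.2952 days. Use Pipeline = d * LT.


Pipeline = 76.0909 * 23.2952 = 1772.5527

1772.5527 units


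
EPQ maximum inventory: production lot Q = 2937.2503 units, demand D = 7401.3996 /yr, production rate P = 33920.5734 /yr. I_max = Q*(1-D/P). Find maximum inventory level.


D/P = 0.2182
1 - D/P = 0.7818
I_max = 2937.2503 * 0.7818 = 2296.3483

2296.3483 units


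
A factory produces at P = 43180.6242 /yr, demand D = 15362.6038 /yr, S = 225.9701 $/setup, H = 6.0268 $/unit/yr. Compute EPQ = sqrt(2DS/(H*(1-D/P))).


1 - D/P = 1 - 0.3558 = 0.6442
H*(1-D/P) = 3.8826
2DS = 6942978.2339
EPQ = sqrt(1788223.1748) = 1337.2446

1337.2446 units


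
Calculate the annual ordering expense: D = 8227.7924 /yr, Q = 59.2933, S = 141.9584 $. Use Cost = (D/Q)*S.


Number of orders = D/Q = 138.7643
Cost = 138.7643 * 141.9584 = 19698.7559

19698.7559 $/yr


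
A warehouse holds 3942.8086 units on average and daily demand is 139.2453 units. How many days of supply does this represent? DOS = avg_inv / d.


DOS = 3942.8086 / 139.2453 = 28.3156

28.3156 days


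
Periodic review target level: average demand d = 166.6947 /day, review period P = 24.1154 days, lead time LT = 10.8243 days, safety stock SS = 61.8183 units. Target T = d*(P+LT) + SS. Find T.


P + LT = 34.9397
d*(P+LT) = 166.6947 * 34.9397 = 5824.2628
T = 5824.2628 + 61.8183 = 5886.0811

5886.0811 units


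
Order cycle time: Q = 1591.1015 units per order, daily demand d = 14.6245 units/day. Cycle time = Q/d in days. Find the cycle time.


Cycle = 1591.1015 / 14.6245 = 108.7970

108.7970 days


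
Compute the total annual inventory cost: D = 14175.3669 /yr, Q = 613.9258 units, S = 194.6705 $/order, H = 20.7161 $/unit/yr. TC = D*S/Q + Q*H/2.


Ordering cost = D*S/Q = 4494.8848
Holding cost = Q*H/2 = 6359.0741
TC = 4494.8848 + 6359.0741 = 10853.9590

10853.9590 $/yr


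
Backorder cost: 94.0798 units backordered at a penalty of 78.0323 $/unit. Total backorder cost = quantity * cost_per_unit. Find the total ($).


Total = 94.0798 * 78.0323 = 7341.2632

7341.2632 $


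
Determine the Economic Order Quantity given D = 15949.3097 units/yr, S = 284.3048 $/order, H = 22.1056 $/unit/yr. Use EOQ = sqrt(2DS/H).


2*D*S = 2 * 15949.3097 * 284.3048 = 9068930.6088
2*D*S/H = 410254.8951
EOQ = sqrt(410254.8951) = 640.5114

640.5114 units


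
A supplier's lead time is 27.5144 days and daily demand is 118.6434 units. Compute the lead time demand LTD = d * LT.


LTD = 118.6434 * 27.5144 = 3264.4020

3264.4020 units


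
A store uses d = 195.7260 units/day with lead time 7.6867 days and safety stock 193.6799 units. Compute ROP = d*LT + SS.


d*LT = 195.7260 * 7.6867 = 1504.4870
ROP = 1504.4870 + 193.6799 = 1698.1669

1698.1669 units


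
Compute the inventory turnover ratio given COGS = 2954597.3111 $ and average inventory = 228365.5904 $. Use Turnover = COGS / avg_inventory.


Turnover = 2954597.3111 / 228365.5904 = 12.9380

12.9380


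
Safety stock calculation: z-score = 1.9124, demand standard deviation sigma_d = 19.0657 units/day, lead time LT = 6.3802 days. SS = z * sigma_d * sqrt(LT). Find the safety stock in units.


sqrt(LT) = sqrt(6.3802) = 2.5259
SS = 1.9124 * 19.0657 * 2.5259 = 92.0977

92.0977 units


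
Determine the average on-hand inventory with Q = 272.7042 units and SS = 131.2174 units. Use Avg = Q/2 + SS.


Q/2 = 136.3521
Avg = 136.3521 + 131.2174 = 267.5695

267.5695 units


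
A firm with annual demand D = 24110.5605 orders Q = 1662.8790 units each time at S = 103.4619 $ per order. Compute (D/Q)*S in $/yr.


Number of orders = D/Q = 14.4993
Cost = 14.4993 * 103.4619 = 1500.1238

1500.1238 $/yr


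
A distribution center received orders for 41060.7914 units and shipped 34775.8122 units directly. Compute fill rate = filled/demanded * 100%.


FR = 34775.8122 / 41060.7914 * 100 = 84.6935

84.6935%


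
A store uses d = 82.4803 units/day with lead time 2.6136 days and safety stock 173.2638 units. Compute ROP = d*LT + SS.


d*LT = 82.4803 * 2.6136 = 215.5705
ROP = 215.5705 + 173.2638 = 388.8343

388.8343 units


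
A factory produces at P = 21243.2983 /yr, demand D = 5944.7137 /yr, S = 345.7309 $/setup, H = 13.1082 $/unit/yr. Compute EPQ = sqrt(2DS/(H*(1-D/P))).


1 - D/P = 1 - 0.2798 = 0.7202
H*(1-D/P) = 9.4400
2DS = 4110542.4355
EPQ = sqrt(435438.4467) = 659.8776

659.8776 units


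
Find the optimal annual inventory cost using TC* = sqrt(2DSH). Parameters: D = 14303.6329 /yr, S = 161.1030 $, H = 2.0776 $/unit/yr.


2*D*S*H = 9575069.0725
TC* = sqrt(9575069.0725) = 3094.3609

3094.3609 $/yr


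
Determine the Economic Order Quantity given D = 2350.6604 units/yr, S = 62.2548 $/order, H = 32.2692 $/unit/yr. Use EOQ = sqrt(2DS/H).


2*D*S = 2 * 2350.6604 * 62.2548 = 292679.7861
2*D*S/H = 9069.9424
EOQ = sqrt(9069.9424) = 95.2362

95.2362 units


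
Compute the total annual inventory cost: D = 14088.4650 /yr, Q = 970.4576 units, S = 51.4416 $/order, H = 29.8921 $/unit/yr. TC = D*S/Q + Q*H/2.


Ordering cost = D*S/Q = 746.7953
Holding cost = Q*H/2 = 14504.5078
TC = 746.7953 + 14504.5078 = 15251.3031

15251.3031 $/yr


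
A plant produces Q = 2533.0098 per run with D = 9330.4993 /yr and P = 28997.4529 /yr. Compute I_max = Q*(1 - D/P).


D/P = 0.3218
1 - D/P = 0.6782
I_max = 2533.0098 * 0.6782 = 1717.9642

1717.9642 units


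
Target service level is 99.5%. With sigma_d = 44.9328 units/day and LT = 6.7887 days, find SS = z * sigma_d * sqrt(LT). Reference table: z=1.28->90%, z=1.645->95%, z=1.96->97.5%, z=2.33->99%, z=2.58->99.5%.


From the table, SL = 99.5% corresponds to z = 2.58
sqrt(LT) = sqrt(6.7887) = 2.6055
SS = 2.58 * 44.9328 * 2.6055 = 302.0484

302.0484 units


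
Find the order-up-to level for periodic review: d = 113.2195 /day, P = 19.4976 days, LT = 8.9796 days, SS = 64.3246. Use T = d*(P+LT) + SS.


P + LT = 28.4772
d*(P+LT) = 113.2195 * 28.4772 = 3224.1743
T = 3224.1743 + 64.3246 = 3288.4989

3288.4989 units


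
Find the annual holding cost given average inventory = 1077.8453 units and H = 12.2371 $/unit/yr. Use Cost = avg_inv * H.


Cost = 1077.8453 * 12.2371 = 13189.7007

13189.7007 $/yr


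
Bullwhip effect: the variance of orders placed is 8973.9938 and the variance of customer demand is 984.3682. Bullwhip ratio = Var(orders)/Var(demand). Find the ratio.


BW = 8973.9938 / 984.3682 = 9.1165

9.1165


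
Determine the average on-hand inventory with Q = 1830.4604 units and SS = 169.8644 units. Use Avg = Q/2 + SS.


Q/2 = 915.2302
Avg = 915.2302 + 169.8644 = 1085.0946

1085.0946 units


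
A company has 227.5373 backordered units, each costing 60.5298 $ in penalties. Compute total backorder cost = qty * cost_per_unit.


Total = 227.5373 * 60.5298 = 13772.7873

13772.7873 $


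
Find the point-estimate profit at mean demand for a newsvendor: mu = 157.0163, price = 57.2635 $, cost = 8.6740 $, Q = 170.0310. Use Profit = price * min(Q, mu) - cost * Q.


Sales at mu = min(170.0310, 157.0163) = 157.0163
Revenue = 57.2635 * 157.0163 = 8991.3029
Total cost = 8.6740 * 170.0310 = 1474.8489
Profit = 8991.3029 - 1474.8489 = 7516.4540

7516.4540 $


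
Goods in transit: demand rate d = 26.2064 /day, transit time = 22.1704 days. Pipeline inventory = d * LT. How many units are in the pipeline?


Pipeline = 26.2064 * 22.1704 = 581.0064

581.0064 units


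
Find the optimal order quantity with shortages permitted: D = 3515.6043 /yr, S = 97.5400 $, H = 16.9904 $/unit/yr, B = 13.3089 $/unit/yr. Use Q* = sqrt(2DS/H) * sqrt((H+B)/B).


sqrt(2DS/H) = 200.9114
sqrt((H+B)/B) = 1.5088
Q* = 200.9114 * 1.5088 = 303.1446

303.1446 units


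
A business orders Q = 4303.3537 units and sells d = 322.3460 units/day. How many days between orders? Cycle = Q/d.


Cycle = 4303.3537 / 322.3460 = 13.3501

13.3501 days


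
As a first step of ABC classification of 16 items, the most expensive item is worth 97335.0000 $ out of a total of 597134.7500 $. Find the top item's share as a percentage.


Top item = 97335.0000
Total = 597134.7500
Percentage = 97335.0000 / 597134.7500 * 100 = 16.3003

16.3003%


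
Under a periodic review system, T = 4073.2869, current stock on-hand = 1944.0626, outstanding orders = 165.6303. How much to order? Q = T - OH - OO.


Inventory position = OH + OO = 1944.0626 + 165.6303 = 2109.6929
Q = 4073.2869 - 2109.6929 = 1963.5940

1963.5940 units


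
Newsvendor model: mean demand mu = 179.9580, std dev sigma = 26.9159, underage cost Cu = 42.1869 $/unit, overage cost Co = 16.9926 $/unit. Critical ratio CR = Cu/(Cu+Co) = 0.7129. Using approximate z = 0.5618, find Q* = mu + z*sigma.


CR = Cu/(Cu+Co) = 42.1869/(42.1869+16.9926) = 0.7129
z = 0.5618
Q* = 179.9580 + 0.5618 * 26.9159 = 195.0794

195.0794 units


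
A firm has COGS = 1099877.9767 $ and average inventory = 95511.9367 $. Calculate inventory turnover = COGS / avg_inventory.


Turnover = 1099877.9767 / 95511.9367 = 11.5156

11.5156


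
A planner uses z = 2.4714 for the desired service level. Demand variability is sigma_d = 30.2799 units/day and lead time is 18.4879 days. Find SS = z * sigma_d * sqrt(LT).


sqrt(LT) = sqrt(18.4879) = 4.2998
SS = 2.4714 * 30.2799 * 4.2998 = 321.7668

321.7668 units


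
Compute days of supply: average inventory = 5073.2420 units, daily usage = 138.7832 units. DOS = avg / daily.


DOS = 5073.2420 / 138.7832 = 36.5552

36.5552 days


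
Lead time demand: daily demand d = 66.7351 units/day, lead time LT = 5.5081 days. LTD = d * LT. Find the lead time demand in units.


LTD = 66.7351 * 5.5081 = 367.5836

367.5836 units


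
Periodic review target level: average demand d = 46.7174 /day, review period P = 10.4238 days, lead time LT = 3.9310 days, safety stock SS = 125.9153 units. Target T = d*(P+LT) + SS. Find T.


P + LT = 14.3548
d*(P+LT) = 46.7174 * 14.3548 = 670.6189
T = 670.6189 + 125.9153 = 796.5342

796.5342 units


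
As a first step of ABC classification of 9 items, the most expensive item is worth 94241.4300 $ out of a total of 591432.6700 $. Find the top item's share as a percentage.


Top item = 94241.4300
Total = 591432.6700
Percentage = 94241.4300 / 591432.6700 * 100 = 15.9344

15.9344%


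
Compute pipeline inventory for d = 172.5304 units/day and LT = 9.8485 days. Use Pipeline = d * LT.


Pipeline = 172.5304 * 9.8485 = 1699.1656

1699.1656 units


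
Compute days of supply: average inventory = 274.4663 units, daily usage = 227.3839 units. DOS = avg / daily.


DOS = 274.4663 / 227.3839 = 1.2071

1.2071 days


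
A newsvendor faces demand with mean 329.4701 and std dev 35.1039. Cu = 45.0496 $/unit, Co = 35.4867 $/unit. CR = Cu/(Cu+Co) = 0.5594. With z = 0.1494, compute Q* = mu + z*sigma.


CR = Cu/(Cu+Co) = 45.0496/(45.0496+35.4867) = 0.5594
z = 0.1494
Q* = 329.4701 + 0.1494 * 35.1039 = 334.7146

334.7146 units


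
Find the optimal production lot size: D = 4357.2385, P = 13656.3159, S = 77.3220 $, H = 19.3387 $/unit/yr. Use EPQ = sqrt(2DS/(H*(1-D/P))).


1 - D/P = 1 - 0.3191 = 0.6809
H*(1-D/P) = 13.1684
2DS = 673820.7906
EPQ = sqrt(51169.4587) = 226.2067

226.2067 units


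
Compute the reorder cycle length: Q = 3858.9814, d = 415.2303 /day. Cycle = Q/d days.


Cycle = 3858.9814 / 415.2303 = 9.2936

9.2936 days


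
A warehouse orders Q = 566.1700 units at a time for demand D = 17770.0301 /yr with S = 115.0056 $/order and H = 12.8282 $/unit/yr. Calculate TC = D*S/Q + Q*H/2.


Ordering cost = D*S/Q = 3609.6101
Holding cost = Q*H/2 = 3631.4710
TC = 3609.6101 + 3631.4710 = 7241.0811

7241.0811 $/yr


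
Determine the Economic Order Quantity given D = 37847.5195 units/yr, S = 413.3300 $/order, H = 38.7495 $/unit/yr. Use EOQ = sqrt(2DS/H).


2*D*S = 2 * 37847.5195 * 413.3300 = 31287030.4699
2*D*S/H = 807417.6562
EOQ = sqrt(807417.6562) = 898.5642

898.5642 units


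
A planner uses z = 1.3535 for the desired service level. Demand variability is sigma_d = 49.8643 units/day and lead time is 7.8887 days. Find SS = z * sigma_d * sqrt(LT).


sqrt(LT) = sqrt(7.8887) = 2.8087
SS = 1.3535 * 49.8643 * 2.8087 = 189.5617

189.5617 units


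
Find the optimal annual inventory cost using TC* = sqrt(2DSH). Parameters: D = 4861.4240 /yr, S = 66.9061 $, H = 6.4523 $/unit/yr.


2*D*S*H = 4197336.2627
TC* = sqrt(4197336.2627) = 2048.7402

2048.7402 $/yr


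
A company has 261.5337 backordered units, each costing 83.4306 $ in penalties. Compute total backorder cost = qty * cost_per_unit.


Total = 261.5337 * 83.4306 = 21819.9135

21819.9135 $


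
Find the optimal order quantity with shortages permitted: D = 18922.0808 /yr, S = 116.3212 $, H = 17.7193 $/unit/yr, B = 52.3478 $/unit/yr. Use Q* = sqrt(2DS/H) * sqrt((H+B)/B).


sqrt(2DS/H) = 498.4316
sqrt((H+B)/B) = 1.1569
Q* = 498.4316 * 1.1569 = 576.6515

576.6515 units


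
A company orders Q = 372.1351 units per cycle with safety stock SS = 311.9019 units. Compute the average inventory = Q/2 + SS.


Q/2 = 186.0676
Avg = 186.0676 + 311.9019 = 497.9695

497.9695 units


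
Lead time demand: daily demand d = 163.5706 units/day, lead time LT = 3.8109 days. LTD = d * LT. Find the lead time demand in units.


LTD = 163.5706 * 3.8109 = 623.3512

623.3512 units


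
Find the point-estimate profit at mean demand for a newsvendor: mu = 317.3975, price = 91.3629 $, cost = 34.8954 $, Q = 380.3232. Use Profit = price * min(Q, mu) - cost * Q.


Sales at mu = min(380.3232, 317.3975) = 317.3975
Revenue = 91.3629 * 317.3975 = 28998.3561
Total cost = 34.8954 * 380.3232 = 13271.5302
Profit = 28998.3561 - 13271.5302 = 15726.8259

15726.8259 $


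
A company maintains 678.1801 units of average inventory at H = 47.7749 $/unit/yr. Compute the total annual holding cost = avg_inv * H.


Cost = 678.1801 * 47.7749 = 32399.9865

32399.9865 $/yr


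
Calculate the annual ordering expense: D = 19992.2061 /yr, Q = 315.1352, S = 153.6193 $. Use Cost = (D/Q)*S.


Number of orders = D/Q = 63.4401
Cost = 63.4401 * 153.6193 = 9745.6225

9745.6225 $/yr


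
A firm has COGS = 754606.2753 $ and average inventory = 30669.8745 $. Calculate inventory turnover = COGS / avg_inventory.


Turnover = 754606.2753 / 30669.8745 = 24.6042

24.6042


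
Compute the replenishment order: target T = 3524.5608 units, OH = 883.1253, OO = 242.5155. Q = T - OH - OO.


Inventory position = OH + OO = 883.1253 + 242.5155 = 1125.6408
Q = 3524.5608 - 1125.6408 = 2398.9200

2398.9200 units


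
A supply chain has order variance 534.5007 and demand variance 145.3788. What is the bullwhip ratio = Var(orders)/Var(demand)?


BW = 534.5007 / 145.3788 = 3.6766

3.6766


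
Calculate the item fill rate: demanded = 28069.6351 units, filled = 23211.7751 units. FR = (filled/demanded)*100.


FR = 23211.7751 / 28069.6351 * 100 = 82.6935

82.6935%


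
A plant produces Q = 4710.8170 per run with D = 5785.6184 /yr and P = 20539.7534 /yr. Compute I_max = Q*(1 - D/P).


D/P = 0.2817
1 - D/P = 0.7183
I_max = 4710.8170 * 0.7183 = 3383.8785

3383.8785 units


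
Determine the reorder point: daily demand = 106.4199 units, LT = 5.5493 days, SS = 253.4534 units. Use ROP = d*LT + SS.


d*LT = 106.4199 * 5.5493 = 590.5560
ROP = 590.5560 + 253.4534 = 844.0094

844.0094 units


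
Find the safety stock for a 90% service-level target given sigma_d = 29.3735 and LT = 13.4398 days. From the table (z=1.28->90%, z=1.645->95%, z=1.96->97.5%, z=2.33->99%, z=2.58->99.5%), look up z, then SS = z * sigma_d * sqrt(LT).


From the table, SL = 90% corresponds to z = 1.28
sqrt(LT) = sqrt(13.4398) = 3.6660
SS = 1.28 * 29.3735 * 3.6660 = 137.8358

137.8358 units


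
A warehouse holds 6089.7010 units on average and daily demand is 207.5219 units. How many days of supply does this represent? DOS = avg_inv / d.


DOS = 6089.7010 / 207.5219 = 29.3449

29.3449 days


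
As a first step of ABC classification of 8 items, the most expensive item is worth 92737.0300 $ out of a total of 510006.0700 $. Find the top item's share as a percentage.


Top item = 92737.0300
Total = 510006.0700
Percentage = 92737.0300 / 510006.0700 * 100 = 18.1835

18.1835%


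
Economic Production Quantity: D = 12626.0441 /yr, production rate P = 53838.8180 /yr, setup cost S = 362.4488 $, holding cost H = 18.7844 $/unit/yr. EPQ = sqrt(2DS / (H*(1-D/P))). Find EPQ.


1 - D/P = 1 - 0.2345 = 0.7655
H*(1-D/P) = 14.3792
2DS = 9152589.0656
EPQ = sqrt(636517.4383) = 797.8204

797.8204 units


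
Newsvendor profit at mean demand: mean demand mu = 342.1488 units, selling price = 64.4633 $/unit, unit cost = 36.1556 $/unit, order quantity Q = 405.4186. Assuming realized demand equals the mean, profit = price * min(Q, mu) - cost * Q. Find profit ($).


Sales at mu = min(405.4186, 342.1488) = 342.1488
Revenue = 64.4633 * 342.1488 = 22056.0407
Total cost = 36.1556 * 405.4186 = 14658.1527
Profit = 22056.0407 - 14658.1527 = 7397.8880

7397.8880 $


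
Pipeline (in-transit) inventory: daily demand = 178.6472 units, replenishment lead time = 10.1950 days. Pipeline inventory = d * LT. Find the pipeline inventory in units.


Pipeline = 178.6472 * 10.1950 = 1821.3082

1821.3082 units


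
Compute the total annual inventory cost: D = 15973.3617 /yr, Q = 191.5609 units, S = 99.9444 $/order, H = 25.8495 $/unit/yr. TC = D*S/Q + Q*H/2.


Ordering cost = D*S/Q = 8333.8930
Holding cost = Q*H/2 = 2475.8767
TC = 8333.8930 + 2475.8767 = 10809.7698

10809.7698 $/yr


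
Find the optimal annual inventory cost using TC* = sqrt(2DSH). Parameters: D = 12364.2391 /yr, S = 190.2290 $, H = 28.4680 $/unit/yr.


2*D*S*H = 133915569.5082
TC* = sqrt(133915569.5082) = 11572.1895

11572.1895 $/yr


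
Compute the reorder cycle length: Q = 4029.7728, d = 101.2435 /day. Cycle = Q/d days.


Cycle = 4029.7728 / 101.2435 = 39.8028

39.8028 days


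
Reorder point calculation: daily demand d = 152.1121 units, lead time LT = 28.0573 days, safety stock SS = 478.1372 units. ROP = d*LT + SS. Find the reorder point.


d*LT = 152.1121 * 28.0573 = 4267.8548
ROP = 4267.8548 + 478.1372 = 4745.9920

4745.9920 units


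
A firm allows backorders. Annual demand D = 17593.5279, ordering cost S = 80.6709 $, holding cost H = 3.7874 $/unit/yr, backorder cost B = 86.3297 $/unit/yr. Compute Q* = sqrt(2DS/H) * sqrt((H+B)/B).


sqrt(2DS/H) = 865.7237
sqrt((H+B)/B) = 1.0217
Q* = 865.7237 * 1.0217 = 884.5101

884.5101 units
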